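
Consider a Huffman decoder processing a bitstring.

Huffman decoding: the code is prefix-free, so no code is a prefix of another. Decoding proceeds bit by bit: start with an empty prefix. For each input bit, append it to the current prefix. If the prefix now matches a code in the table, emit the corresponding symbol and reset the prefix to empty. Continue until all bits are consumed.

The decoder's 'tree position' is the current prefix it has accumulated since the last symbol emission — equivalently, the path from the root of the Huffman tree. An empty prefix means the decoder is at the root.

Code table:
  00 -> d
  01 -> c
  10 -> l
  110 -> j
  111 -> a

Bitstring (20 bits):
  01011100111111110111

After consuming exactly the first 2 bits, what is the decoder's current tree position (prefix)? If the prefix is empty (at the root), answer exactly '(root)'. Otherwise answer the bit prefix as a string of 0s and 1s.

Bit 0: prefix='0' (no match yet)
Bit 1: prefix='01' -> emit 'c', reset

Answer: (root)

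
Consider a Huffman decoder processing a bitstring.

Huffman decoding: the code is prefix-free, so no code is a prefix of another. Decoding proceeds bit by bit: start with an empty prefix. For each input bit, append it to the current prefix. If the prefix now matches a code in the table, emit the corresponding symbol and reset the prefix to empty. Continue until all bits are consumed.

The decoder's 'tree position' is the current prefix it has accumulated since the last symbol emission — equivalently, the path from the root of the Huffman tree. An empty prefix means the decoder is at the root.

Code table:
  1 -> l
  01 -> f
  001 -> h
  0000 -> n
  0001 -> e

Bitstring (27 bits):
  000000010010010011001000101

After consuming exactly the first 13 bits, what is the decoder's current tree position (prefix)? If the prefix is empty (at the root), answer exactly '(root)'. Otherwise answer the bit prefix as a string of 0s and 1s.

Answer: 00

Derivation:
Bit 0: prefix='0' (no match yet)
Bit 1: prefix='00' (no match yet)
Bit 2: prefix='000' (no match yet)
Bit 3: prefix='0000' -> emit 'n', reset
Bit 4: prefix='0' (no match yet)
Bit 5: prefix='00' (no match yet)
Bit 6: prefix='000' (no match yet)
Bit 7: prefix='0001' -> emit 'e', reset
Bit 8: prefix='0' (no match yet)
Bit 9: prefix='00' (no match yet)
Bit 10: prefix='001' -> emit 'h', reset
Bit 11: prefix='0' (no match yet)
Bit 12: prefix='00' (no match yet)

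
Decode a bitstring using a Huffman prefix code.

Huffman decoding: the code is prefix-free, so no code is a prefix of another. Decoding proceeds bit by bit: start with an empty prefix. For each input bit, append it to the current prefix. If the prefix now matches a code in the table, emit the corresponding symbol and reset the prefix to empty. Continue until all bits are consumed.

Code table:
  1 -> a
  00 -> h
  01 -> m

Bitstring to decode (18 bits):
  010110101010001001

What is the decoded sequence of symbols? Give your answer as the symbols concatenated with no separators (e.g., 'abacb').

Bit 0: prefix='0' (no match yet)
Bit 1: prefix='01' -> emit 'm', reset
Bit 2: prefix='0' (no match yet)
Bit 3: prefix='01' -> emit 'm', reset
Bit 4: prefix='1' -> emit 'a', reset
Bit 5: prefix='0' (no match yet)
Bit 6: prefix='01' -> emit 'm', reset
Bit 7: prefix='0' (no match yet)
Bit 8: prefix='01' -> emit 'm', reset
Bit 9: prefix='0' (no match yet)
Bit 10: prefix='01' -> emit 'm', reset
Bit 11: prefix='0' (no match yet)
Bit 12: prefix='00' -> emit 'h', reset
Bit 13: prefix='0' (no match yet)
Bit 14: prefix='01' -> emit 'm', reset
Bit 15: prefix='0' (no match yet)
Bit 16: prefix='00' -> emit 'h', reset
Bit 17: prefix='1' -> emit 'a', reset

Answer: mmammmhmha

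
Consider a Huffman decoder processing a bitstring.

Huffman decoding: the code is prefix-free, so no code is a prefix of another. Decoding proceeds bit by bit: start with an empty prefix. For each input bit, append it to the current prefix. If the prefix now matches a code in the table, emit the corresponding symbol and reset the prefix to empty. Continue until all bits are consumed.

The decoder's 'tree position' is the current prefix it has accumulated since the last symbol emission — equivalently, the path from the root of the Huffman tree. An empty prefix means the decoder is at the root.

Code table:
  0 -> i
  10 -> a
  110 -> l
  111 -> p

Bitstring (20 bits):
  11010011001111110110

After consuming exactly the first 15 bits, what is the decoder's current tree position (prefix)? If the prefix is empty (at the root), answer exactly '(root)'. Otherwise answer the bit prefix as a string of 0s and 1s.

Answer: 11

Derivation:
Bit 0: prefix='1' (no match yet)
Bit 1: prefix='11' (no match yet)
Bit 2: prefix='110' -> emit 'l', reset
Bit 3: prefix='1' (no match yet)
Bit 4: prefix='10' -> emit 'a', reset
Bit 5: prefix='0' -> emit 'i', reset
Bit 6: prefix='1' (no match yet)
Bit 7: prefix='11' (no match yet)
Bit 8: prefix='110' -> emit 'l', reset
Bit 9: prefix='0' -> emit 'i', reset
Bit 10: prefix='1' (no match yet)
Bit 11: prefix='11' (no match yet)
Bit 12: prefix='111' -> emit 'p', reset
Bit 13: prefix='1' (no match yet)
Bit 14: prefix='11' (no match yet)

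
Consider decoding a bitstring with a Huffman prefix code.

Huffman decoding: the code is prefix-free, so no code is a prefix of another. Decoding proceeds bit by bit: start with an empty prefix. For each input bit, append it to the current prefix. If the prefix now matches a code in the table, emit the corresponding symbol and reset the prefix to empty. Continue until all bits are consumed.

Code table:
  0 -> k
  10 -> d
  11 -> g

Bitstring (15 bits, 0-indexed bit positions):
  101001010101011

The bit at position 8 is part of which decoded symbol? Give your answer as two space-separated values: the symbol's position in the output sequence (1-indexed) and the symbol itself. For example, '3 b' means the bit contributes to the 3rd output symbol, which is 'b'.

Bit 0: prefix='1' (no match yet)
Bit 1: prefix='10' -> emit 'd', reset
Bit 2: prefix='1' (no match yet)
Bit 3: prefix='10' -> emit 'd', reset
Bit 4: prefix='0' -> emit 'k', reset
Bit 5: prefix='1' (no match yet)
Bit 6: prefix='10' -> emit 'd', reset
Bit 7: prefix='1' (no match yet)
Bit 8: prefix='10' -> emit 'd', reset
Bit 9: prefix='1' (no match yet)
Bit 10: prefix='10' -> emit 'd', reset
Bit 11: prefix='1' (no match yet)
Bit 12: prefix='10' -> emit 'd', reset

Answer: 5 d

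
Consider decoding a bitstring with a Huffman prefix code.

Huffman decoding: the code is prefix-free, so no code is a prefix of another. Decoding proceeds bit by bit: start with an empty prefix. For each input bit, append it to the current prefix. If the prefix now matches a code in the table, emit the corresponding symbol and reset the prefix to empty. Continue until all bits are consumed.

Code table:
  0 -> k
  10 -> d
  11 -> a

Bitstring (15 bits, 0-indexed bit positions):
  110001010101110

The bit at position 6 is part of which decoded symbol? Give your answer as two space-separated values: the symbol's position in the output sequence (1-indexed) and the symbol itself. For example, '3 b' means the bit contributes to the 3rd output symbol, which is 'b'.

Answer: 5 d

Derivation:
Bit 0: prefix='1' (no match yet)
Bit 1: prefix='11' -> emit 'a', reset
Bit 2: prefix='0' -> emit 'k', reset
Bit 3: prefix='0' -> emit 'k', reset
Bit 4: prefix='0' -> emit 'k', reset
Bit 5: prefix='1' (no match yet)
Bit 6: prefix='10' -> emit 'd', reset
Bit 7: prefix='1' (no match yet)
Bit 8: prefix='10' -> emit 'd', reset
Bit 9: prefix='1' (no match yet)
Bit 10: prefix='10' -> emit 'd', reset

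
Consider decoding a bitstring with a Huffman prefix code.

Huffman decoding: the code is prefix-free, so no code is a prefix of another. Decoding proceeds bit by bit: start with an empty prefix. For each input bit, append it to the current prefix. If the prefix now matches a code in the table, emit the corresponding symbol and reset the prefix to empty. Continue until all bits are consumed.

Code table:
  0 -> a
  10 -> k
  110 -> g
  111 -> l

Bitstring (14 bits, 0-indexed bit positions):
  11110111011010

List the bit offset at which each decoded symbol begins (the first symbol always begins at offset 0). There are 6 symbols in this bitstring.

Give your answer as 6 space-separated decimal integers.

Answer: 0 3 5 8 9 12

Derivation:
Bit 0: prefix='1' (no match yet)
Bit 1: prefix='11' (no match yet)
Bit 2: prefix='111' -> emit 'l', reset
Bit 3: prefix='1' (no match yet)
Bit 4: prefix='10' -> emit 'k', reset
Bit 5: prefix='1' (no match yet)
Bit 6: prefix='11' (no match yet)
Bit 7: prefix='111' -> emit 'l', reset
Bit 8: prefix='0' -> emit 'a', reset
Bit 9: prefix='1' (no match yet)
Bit 10: prefix='11' (no match yet)
Bit 11: prefix='110' -> emit 'g', reset
Bit 12: prefix='1' (no match yet)
Bit 13: prefix='10' -> emit 'k', reset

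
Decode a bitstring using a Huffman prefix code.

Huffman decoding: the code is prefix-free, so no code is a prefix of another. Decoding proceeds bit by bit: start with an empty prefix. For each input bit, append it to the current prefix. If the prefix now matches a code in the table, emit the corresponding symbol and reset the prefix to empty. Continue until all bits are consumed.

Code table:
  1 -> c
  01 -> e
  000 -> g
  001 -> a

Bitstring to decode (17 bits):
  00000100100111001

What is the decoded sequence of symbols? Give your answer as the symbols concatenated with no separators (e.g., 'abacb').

Bit 0: prefix='0' (no match yet)
Bit 1: prefix='00' (no match yet)
Bit 2: prefix='000' -> emit 'g', reset
Bit 3: prefix='0' (no match yet)
Bit 4: prefix='00' (no match yet)
Bit 5: prefix='001' -> emit 'a', reset
Bit 6: prefix='0' (no match yet)
Bit 7: prefix='00' (no match yet)
Bit 8: prefix='001' -> emit 'a', reset
Bit 9: prefix='0' (no match yet)
Bit 10: prefix='00' (no match yet)
Bit 11: prefix='001' -> emit 'a', reset
Bit 12: prefix='1' -> emit 'c', reset
Bit 13: prefix='1' -> emit 'c', reset
Bit 14: prefix='0' (no match yet)
Bit 15: prefix='00' (no match yet)
Bit 16: prefix='001' -> emit 'a', reset

Answer: gaaacca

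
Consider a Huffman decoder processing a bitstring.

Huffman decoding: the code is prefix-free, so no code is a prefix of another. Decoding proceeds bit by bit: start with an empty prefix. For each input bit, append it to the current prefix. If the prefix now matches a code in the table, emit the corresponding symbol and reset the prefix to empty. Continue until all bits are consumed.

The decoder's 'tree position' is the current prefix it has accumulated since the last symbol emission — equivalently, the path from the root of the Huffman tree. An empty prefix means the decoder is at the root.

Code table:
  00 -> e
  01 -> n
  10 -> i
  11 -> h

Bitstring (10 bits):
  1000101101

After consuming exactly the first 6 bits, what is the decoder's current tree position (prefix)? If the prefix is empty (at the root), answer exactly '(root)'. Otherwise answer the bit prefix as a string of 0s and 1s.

Bit 0: prefix='1' (no match yet)
Bit 1: prefix='10' -> emit 'i', reset
Bit 2: prefix='0' (no match yet)
Bit 3: prefix='00' -> emit 'e', reset
Bit 4: prefix='1' (no match yet)
Bit 5: prefix='10' -> emit 'i', reset

Answer: (root)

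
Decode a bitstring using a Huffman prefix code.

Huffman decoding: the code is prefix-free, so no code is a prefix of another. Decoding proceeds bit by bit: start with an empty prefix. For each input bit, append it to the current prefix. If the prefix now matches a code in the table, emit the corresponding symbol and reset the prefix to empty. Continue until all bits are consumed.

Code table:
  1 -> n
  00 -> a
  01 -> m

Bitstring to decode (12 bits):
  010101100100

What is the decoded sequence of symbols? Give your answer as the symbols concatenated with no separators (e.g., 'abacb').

Answer: mmmnana

Derivation:
Bit 0: prefix='0' (no match yet)
Bit 1: prefix='01' -> emit 'm', reset
Bit 2: prefix='0' (no match yet)
Bit 3: prefix='01' -> emit 'm', reset
Bit 4: prefix='0' (no match yet)
Bit 5: prefix='01' -> emit 'm', reset
Bit 6: prefix='1' -> emit 'n', reset
Bit 7: prefix='0' (no match yet)
Bit 8: prefix='00' -> emit 'a', reset
Bit 9: prefix='1' -> emit 'n', reset
Bit 10: prefix='0' (no match yet)
Bit 11: prefix='00' -> emit 'a', reset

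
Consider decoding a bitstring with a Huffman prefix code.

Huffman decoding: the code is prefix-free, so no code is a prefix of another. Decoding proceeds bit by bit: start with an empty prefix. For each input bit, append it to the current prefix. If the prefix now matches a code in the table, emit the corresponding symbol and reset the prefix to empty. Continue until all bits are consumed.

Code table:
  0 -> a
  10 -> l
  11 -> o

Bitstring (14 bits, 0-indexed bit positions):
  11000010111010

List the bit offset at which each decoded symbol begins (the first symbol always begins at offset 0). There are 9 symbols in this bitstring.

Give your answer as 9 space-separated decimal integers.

Bit 0: prefix='1' (no match yet)
Bit 1: prefix='11' -> emit 'o', reset
Bit 2: prefix='0' -> emit 'a', reset
Bit 3: prefix='0' -> emit 'a', reset
Bit 4: prefix='0' -> emit 'a', reset
Bit 5: prefix='0' -> emit 'a', reset
Bit 6: prefix='1' (no match yet)
Bit 7: prefix='10' -> emit 'l', reset
Bit 8: prefix='1' (no match yet)
Bit 9: prefix='11' -> emit 'o', reset
Bit 10: prefix='1' (no match yet)
Bit 11: prefix='10' -> emit 'l', reset
Bit 12: prefix='1' (no match yet)
Bit 13: prefix='10' -> emit 'l', reset

Answer: 0 2 3 4 5 6 8 10 12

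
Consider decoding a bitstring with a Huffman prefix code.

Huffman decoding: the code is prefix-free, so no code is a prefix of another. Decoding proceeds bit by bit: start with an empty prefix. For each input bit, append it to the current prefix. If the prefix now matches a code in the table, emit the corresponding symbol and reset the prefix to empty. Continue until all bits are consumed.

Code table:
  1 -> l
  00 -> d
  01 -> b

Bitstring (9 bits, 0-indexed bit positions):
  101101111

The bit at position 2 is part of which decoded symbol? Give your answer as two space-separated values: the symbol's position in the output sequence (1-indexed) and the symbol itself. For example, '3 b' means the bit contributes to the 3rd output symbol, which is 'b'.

Answer: 2 b

Derivation:
Bit 0: prefix='1' -> emit 'l', reset
Bit 1: prefix='0' (no match yet)
Bit 2: prefix='01' -> emit 'b', reset
Bit 3: prefix='1' -> emit 'l', reset
Bit 4: prefix='0' (no match yet)
Bit 5: prefix='01' -> emit 'b', reset
Bit 6: prefix='1' -> emit 'l', reset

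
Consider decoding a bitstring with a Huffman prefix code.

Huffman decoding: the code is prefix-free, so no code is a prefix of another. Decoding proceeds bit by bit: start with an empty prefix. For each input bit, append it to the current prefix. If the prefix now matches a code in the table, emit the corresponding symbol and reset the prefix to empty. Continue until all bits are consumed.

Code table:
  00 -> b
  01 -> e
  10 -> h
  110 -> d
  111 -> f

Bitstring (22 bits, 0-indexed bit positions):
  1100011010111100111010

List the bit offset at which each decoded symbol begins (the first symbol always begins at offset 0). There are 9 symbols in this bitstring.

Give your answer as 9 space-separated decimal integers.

Answer: 0 3 5 8 10 13 15 17 20

Derivation:
Bit 0: prefix='1' (no match yet)
Bit 1: prefix='11' (no match yet)
Bit 2: prefix='110' -> emit 'd', reset
Bit 3: prefix='0' (no match yet)
Bit 4: prefix='00' -> emit 'b', reset
Bit 5: prefix='1' (no match yet)
Bit 6: prefix='11' (no match yet)
Bit 7: prefix='110' -> emit 'd', reset
Bit 8: prefix='1' (no match yet)
Bit 9: prefix='10' -> emit 'h', reset
Bit 10: prefix='1' (no match yet)
Bit 11: prefix='11' (no match yet)
Bit 12: prefix='111' -> emit 'f', reset
Bit 13: prefix='1' (no match yet)
Bit 14: prefix='10' -> emit 'h', reset
Bit 15: prefix='0' (no match yet)
Bit 16: prefix='01' -> emit 'e', reset
Bit 17: prefix='1' (no match yet)
Bit 18: prefix='11' (no match yet)
Bit 19: prefix='110' -> emit 'd', reset
Bit 20: prefix='1' (no match yet)
Bit 21: prefix='10' -> emit 'h', reset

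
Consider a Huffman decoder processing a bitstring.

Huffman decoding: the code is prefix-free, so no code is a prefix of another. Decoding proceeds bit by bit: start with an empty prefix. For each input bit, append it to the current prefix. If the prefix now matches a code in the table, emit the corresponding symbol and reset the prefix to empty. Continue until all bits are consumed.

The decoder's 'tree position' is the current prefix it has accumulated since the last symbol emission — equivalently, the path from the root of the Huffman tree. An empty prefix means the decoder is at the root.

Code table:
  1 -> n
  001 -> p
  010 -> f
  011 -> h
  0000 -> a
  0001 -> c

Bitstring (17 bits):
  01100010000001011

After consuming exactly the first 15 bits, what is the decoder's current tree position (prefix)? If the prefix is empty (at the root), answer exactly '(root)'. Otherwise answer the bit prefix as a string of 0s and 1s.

Bit 0: prefix='0' (no match yet)
Bit 1: prefix='01' (no match yet)
Bit 2: prefix='011' -> emit 'h', reset
Bit 3: prefix='0' (no match yet)
Bit 4: prefix='00' (no match yet)
Bit 5: prefix='000' (no match yet)
Bit 6: prefix='0001' -> emit 'c', reset
Bit 7: prefix='0' (no match yet)
Bit 8: prefix='00' (no match yet)
Bit 9: prefix='000' (no match yet)
Bit 10: prefix='0000' -> emit 'a', reset
Bit 11: prefix='0' (no match yet)
Bit 12: prefix='00' (no match yet)
Bit 13: prefix='001' -> emit 'p', reset
Bit 14: prefix='0' (no match yet)

Answer: 0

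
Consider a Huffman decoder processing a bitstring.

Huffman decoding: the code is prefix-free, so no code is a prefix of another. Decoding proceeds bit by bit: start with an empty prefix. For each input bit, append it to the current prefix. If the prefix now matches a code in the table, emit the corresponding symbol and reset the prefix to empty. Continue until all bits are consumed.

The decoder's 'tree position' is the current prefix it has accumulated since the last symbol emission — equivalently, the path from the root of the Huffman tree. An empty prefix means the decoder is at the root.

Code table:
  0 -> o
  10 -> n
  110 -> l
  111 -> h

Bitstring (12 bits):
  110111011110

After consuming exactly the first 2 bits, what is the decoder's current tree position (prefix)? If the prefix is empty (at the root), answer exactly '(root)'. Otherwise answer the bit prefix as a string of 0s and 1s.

Bit 0: prefix='1' (no match yet)
Bit 1: prefix='11' (no match yet)

Answer: 11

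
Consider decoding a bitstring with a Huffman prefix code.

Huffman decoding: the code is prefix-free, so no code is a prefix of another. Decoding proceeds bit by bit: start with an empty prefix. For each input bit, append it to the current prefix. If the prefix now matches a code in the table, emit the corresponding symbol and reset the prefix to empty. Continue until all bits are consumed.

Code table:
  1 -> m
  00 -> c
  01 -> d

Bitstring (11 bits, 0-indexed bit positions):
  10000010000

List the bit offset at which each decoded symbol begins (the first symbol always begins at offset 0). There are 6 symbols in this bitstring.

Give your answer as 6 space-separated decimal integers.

Answer: 0 1 3 5 7 9

Derivation:
Bit 0: prefix='1' -> emit 'm', reset
Bit 1: prefix='0' (no match yet)
Bit 2: prefix='00' -> emit 'c', reset
Bit 3: prefix='0' (no match yet)
Bit 4: prefix='00' -> emit 'c', reset
Bit 5: prefix='0' (no match yet)
Bit 6: prefix='01' -> emit 'd', reset
Bit 7: prefix='0' (no match yet)
Bit 8: prefix='00' -> emit 'c', reset
Bit 9: prefix='0' (no match yet)
Bit 10: prefix='00' -> emit 'c', reset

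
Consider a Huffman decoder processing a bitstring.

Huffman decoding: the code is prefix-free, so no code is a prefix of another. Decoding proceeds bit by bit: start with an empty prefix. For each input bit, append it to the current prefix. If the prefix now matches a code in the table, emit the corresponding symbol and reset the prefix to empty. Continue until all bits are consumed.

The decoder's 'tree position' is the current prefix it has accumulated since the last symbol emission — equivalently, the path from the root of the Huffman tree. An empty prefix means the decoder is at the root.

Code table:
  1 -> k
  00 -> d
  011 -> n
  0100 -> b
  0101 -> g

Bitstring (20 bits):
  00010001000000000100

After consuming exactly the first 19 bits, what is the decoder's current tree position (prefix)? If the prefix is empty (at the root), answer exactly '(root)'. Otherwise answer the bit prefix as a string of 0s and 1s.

Answer: 010

Derivation:
Bit 0: prefix='0' (no match yet)
Bit 1: prefix='00' -> emit 'd', reset
Bit 2: prefix='0' (no match yet)
Bit 3: prefix='01' (no match yet)
Bit 4: prefix='010' (no match yet)
Bit 5: prefix='0100' -> emit 'b', reset
Bit 6: prefix='0' (no match yet)
Bit 7: prefix='01' (no match yet)
Bit 8: prefix='010' (no match yet)
Bit 9: prefix='0100' -> emit 'b', reset
Bit 10: prefix='0' (no match yet)
Bit 11: prefix='00' -> emit 'd', reset
Bit 12: prefix='0' (no match yet)
Bit 13: prefix='00' -> emit 'd', reset
Bit 14: prefix='0' (no match yet)
Bit 15: prefix='00' -> emit 'd', reset
Bit 16: prefix='0' (no match yet)
Bit 17: prefix='01' (no match yet)
Bit 18: prefix='010' (no match yet)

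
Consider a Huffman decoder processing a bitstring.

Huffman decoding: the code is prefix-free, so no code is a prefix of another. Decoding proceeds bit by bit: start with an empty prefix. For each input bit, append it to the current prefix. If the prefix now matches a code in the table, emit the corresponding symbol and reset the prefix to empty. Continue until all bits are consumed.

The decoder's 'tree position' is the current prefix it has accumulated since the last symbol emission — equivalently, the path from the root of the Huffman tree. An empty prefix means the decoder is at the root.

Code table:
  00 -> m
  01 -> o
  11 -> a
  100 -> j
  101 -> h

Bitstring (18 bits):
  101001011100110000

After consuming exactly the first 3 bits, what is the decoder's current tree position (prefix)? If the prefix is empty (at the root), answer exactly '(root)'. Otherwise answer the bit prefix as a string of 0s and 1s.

Answer: (root)

Derivation:
Bit 0: prefix='1' (no match yet)
Bit 1: prefix='10' (no match yet)
Bit 2: prefix='101' -> emit 'h', reset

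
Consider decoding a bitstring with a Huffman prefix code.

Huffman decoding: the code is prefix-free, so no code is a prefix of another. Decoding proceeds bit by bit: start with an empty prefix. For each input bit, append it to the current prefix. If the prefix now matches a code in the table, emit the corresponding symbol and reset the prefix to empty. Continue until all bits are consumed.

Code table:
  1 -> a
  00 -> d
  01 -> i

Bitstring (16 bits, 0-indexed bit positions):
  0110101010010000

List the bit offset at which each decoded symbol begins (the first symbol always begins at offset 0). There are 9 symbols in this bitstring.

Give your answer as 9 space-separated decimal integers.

Bit 0: prefix='0' (no match yet)
Bit 1: prefix='01' -> emit 'i', reset
Bit 2: prefix='1' -> emit 'a', reset
Bit 3: prefix='0' (no match yet)
Bit 4: prefix='01' -> emit 'i', reset
Bit 5: prefix='0' (no match yet)
Bit 6: prefix='01' -> emit 'i', reset
Bit 7: prefix='0' (no match yet)
Bit 8: prefix='01' -> emit 'i', reset
Bit 9: prefix='0' (no match yet)
Bit 10: prefix='00' -> emit 'd', reset
Bit 11: prefix='1' -> emit 'a', reset
Bit 12: prefix='0' (no match yet)
Bit 13: prefix='00' -> emit 'd', reset
Bit 14: prefix='0' (no match yet)
Bit 15: prefix='00' -> emit 'd', reset

Answer: 0 2 3 5 7 9 11 12 14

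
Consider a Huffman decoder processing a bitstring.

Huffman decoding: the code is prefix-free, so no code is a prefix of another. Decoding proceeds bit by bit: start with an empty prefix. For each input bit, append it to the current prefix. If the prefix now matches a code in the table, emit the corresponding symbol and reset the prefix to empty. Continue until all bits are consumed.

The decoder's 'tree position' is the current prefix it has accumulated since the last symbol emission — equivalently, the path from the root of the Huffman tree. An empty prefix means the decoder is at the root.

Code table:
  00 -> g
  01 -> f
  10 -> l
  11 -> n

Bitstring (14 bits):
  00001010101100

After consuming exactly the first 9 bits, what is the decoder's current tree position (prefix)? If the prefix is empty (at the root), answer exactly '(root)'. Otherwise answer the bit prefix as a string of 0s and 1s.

Answer: 1

Derivation:
Bit 0: prefix='0' (no match yet)
Bit 1: prefix='00' -> emit 'g', reset
Bit 2: prefix='0' (no match yet)
Bit 3: prefix='00' -> emit 'g', reset
Bit 4: prefix='1' (no match yet)
Bit 5: prefix='10' -> emit 'l', reset
Bit 6: prefix='1' (no match yet)
Bit 7: prefix='10' -> emit 'l', reset
Bit 8: prefix='1' (no match yet)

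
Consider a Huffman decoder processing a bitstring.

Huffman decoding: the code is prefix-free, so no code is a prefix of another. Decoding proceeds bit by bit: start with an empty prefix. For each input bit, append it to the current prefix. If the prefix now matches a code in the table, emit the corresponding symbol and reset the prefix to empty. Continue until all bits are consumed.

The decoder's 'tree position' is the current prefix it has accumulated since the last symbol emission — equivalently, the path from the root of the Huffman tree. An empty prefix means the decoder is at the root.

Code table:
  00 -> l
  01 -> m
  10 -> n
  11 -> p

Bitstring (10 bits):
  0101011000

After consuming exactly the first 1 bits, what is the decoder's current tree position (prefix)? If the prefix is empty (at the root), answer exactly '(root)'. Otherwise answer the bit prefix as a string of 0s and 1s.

Bit 0: prefix='0' (no match yet)

Answer: 0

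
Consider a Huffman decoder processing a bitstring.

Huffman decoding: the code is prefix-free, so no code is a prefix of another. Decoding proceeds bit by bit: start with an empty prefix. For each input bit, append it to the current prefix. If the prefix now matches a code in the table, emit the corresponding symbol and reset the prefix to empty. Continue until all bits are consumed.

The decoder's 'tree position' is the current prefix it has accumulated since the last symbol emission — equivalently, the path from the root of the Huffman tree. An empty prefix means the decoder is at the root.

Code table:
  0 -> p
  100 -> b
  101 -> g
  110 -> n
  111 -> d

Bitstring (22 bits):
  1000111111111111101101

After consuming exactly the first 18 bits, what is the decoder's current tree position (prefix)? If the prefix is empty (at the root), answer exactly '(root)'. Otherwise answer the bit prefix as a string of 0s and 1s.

Answer: 10

Derivation:
Bit 0: prefix='1' (no match yet)
Bit 1: prefix='10' (no match yet)
Bit 2: prefix='100' -> emit 'b', reset
Bit 3: prefix='0' -> emit 'p', reset
Bit 4: prefix='1' (no match yet)
Bit 5: prefix='11' (no match yet)
Bit 6: prefix='111' -> emit 'd', reset
Bit 7: prefix='1' (no match yet)
Bit 8: prefix='11' (no match yet)
Bit 9: prefix='111' -> emit 'd', reset
Bit 10: prefix='1' (no match yet)
Bit 11: prefix='11' (no match yet)
Bit 12: prefix='111' -> emit 'd', reset
Bit 13: prefix='1' (no match yet)
Bit 14: prefix='11' (no match yet)
Bit 15: prefix='111' -> emit 'd', reset
Bit 16: prefix='1' (no match yet)
Bit 17: prefix='10' (no match yet)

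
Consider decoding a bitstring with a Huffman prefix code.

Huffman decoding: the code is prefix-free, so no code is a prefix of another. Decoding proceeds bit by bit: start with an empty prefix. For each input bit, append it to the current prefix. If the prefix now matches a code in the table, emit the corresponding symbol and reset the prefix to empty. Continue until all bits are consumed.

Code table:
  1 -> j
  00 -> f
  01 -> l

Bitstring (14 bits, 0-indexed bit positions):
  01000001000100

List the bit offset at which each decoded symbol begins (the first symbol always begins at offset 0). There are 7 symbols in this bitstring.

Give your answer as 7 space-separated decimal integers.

Answer: 0 2 4 6 8 10 12

Derivation:
Bit 0: prefix='0' (no match yet)
Bit 1: prefix='01' -> emit 'l', reset
Bit 2: prefix='0' (no match yet)
Bit 3: prefix='00' -> emit 'f', reset
Bit 4: prefix='0' (no match yet)
Bit 5: prefix='00' -> emit 'f', reset
Bit 6: prefix='0' (no match yet)
Bit 7: prefix='01' -> emit 'l', reset
Bit 8: prefix='0' (no match yet)
Bit 9: prefix='00' -> emit 'f', reset
Bit 10: prefix='0' (no match yet)
Bit 11: prefix='01' -> emit 'l', reset
Bit 12: prefix='0' (no match yet)
Bit 13: prefix='00' -> emit 'f', reset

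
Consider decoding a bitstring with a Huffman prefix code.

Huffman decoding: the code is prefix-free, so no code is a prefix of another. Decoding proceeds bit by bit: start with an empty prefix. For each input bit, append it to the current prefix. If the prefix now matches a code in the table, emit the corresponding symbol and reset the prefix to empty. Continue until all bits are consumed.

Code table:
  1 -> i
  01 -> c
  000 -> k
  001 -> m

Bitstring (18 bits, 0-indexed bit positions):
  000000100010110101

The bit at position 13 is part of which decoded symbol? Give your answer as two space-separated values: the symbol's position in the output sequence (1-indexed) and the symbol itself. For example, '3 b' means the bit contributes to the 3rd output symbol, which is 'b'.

Answer: 7 i

Derivation:
Bit 0: prefix='0' (no match yet)
Bit 1: prefix='00' (no match yet)
Bit 2: prefix='000' -> emit 'k', reset
Bit 3: prefix='0' (no match yet)
Bit 4: prefix='00' (no match yet)
Bit 5: prefix='000' -> emit 'k', reset
Bit 6: prefix='1' -> emit 'i', reset
Bit 7: prefix='0' (no match yet)
Bit 8: prefix='00' (no match yet)
Bit 9: prefix='000' -> emit 'k', reset
Bit 10: prefix='1' -> emit 'i', reset
Bit 11: prefix='0' (no match yet)
Bit 12: prefix='01' -> emit 'c', reset
Bit 13: prefix='1' -> emit 'i', reset
Bit 14: prefix='0' (no match yet)
Bit 15: prefix='01' -> emit 'c', reset
Bit 16: prefix='0' (no match yet)
Bit 17: prefix='01' -> emit 'c', reset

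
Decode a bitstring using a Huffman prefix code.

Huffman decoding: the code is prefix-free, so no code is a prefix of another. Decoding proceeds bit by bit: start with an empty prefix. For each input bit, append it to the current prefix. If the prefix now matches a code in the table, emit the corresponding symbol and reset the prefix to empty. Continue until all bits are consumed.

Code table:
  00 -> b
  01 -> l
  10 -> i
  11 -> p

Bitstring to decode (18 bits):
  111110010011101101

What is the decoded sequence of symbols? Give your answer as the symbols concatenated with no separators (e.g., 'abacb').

Bit 0: prefix='1' (no match yet)
Bit 1: prefix='11' -> emit 'p', reset
Bit 2: prefix='1' (no match yet)
Bit 3: prefix='11' -> emit 'p', reset
Bit 4: prefix='1' (no match yet)
Bit 5: prefix='10' -> emit 'i', reset
Bit 6: prefix='0' (no match yet)
Bit 7: prefix='01' -> emit 'l', reset
Bit 8: prefix='0' (no match yet)
Bit 9: prefix='00' -> emit 'b', reset
Bit 10: prefix='1' (no match yet)
Bit 11: prefix='11' -> emit 'p', reset
Bit 12: prefix='1' (no match yet)
Bit 13: prefix='10' -> emit 'i', reset
Bit 14: prefix='1' (no match yet)
Bit 15: prefix='11' -> emit 'p', reset
Bit 16: prefix='0' (no match yet)
Bit 17: prefix='01' -> emit 'l', reset

Answer: ppilbpipl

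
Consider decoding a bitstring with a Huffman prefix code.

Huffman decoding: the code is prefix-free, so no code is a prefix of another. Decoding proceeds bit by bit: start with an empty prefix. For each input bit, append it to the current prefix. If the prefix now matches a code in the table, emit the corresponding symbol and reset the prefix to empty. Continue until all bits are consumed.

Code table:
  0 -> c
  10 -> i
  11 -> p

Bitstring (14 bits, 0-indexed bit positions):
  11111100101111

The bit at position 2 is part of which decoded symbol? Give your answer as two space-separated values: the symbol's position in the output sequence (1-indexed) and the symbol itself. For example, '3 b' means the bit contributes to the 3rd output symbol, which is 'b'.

Answer: 2 p

Derivation:
Bit 0: prefix='1' (no match yet)
Bit 1: prefix='11' -> emit 'p', reset
Bit 2: prefix='1' (no match yet)
Bit 3: prefix='11' -> emit 'p', reset
Bit 4: prefix='1' (no match yet)
Bit 5: prefix='11' -> emit 'p', reset
Bit 6: prefix='0' -> emit 'c', reset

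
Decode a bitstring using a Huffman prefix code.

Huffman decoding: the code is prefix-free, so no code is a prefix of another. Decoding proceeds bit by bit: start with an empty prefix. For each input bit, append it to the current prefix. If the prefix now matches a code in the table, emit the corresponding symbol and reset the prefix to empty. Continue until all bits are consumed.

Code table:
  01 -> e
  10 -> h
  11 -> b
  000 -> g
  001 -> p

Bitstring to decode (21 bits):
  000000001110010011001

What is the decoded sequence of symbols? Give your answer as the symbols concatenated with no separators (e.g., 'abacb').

Bit 0: prefix='0' (no match yet)
Bit 1: prefix='00' (no match yet)
Bit 2: prefix='000' -> emit 'g', reset
Bit 3: prefix='0' (no match yet)
Bit 4: prefix='00' (no match yet)
Bit 5: prefix='000' -> emit 'g', reset
Bit 6: prefix='0' (no match yet)
Bit 7: prefix='00' (no match yet)
Bit 8: prefix='001' -> emit 'p', reset
Bit 9: prefix='1' (no match yet)
Bit 10: prefix='11' -> emit 'b', reset
Bit 11: prefix='0' (no match yet)
Bit 12: prefix='00' (no match yet)
Bit 13: prefix='001' -> emit 'p', reset
Bit 14: prefix='0' (no match yet)
Bit 15: prefix='00' (no match yet)
Bit 16: prefix='001' -> emit 'p', reset
Bit 17: prefix='1' (no match yet)
Bit 18: prefix='10' -> emit 'h', reset
Bit 19: prefix='0' (no match yet)
Bit 20: prefix='01' -> emit 'e', reset

Answer: ggpbpphe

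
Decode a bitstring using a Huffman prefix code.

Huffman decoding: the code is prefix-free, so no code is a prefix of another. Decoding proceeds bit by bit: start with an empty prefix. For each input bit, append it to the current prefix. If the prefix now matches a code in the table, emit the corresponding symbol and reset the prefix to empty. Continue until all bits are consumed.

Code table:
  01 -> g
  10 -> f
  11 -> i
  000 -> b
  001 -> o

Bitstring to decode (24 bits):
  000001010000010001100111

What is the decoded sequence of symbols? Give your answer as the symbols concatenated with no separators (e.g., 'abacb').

Bit 0: prefix='0' (no match yet)
Bit 1: prefix='00' (no match yet)
Bit 2: prefix='000' -> emit 'b', reset
Bit 3: prefix='0' (no match yet)
Bit 4: prefix='00' (no match yet)
Bit 5: prefix='001' -> emit 'o', reset
Bit 6: prefix='0' (no match yet)
Bit 7: prefix='01' -> emit 'g', reset
Bit 8: prefix='0' (no match yet)
Bit 9: prefix='00' (no match yet)
Bit 10: prefix='000' -> emit 'b', reset
Bit 11: prefix='0' (no match yet)
Bit 12: prefix='00' (no match yet)
Bit 13: prefix='001' -> emit 'o', reset
Bit 14: prefix='0' (no match yet)
Bit 15: prefix='00' (no match yet)
Bit 16: prefix='000' -> emit 'b', reset
Bit 17: prefix='1' (no match yet)
Bit 18: prefix='11' -> emit 'i', reset
Bit 19: prefix='0' (no match yet)
Bit 20: prefix='00' (no match yet)
Bit 21: prefix='001' -> emit 'o', reset
Bit 22: prefix='1' (no match yet)
Bit 23: prefix='11' -> emit 'i', reset

Answer: bogbobioi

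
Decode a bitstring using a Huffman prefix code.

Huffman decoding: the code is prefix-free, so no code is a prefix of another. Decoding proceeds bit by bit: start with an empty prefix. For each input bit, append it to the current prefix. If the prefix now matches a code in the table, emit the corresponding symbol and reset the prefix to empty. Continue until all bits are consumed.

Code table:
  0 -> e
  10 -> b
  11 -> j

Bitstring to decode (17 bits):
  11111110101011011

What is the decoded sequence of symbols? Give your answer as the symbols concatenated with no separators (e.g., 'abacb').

Answer: jjjbbbjej

Derivation:
Bit 0: prefix='1' (no match yet)
Bit 1: prefix='11' -> emit 'j', reset
Bit 2: prefix='1' (no match yet)
Bit 3: prefix='11' -> emit 'j', reset
Bit 4: prefix='1' (no match yet)
Bit 5: prefix='11' -> emit 'j', reset
Bit 6: prefix='1' (no match yet)
Bit 7: prefix='10' -> emit 'b', reset
Bit 8: prefix='1' (no match yet)
Bit 9: prefix='10' -> emit 'b', reset
Bit 10: prefix='1' (no match yet)
Bit 11: prefix='10' -> emit 'b', reset
Bit 12: prefix='1' (no match yet)
Bit 13: prefix='11' -> emit 'j', reset
Bit 14: prefix='0' -> emit 'e', reset
Bit 15: prefix='1' (no match yet)
Bit 16: prefix='11' -> emit 'j', reset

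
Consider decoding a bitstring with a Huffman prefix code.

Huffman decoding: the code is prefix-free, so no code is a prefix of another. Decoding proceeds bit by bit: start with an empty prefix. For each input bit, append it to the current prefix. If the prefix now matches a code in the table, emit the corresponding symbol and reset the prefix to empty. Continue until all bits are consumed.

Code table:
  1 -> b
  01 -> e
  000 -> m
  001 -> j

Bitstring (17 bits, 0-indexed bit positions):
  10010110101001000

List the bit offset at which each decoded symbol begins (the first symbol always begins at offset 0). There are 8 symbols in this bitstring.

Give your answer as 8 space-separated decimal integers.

Answer: 0 1 4 6 7 9 11 14

Derivation:
Bit 0: prefix='1' -> emit 'b', reset
Bit 1: prefix='0' (no match yet)
Bit 2: prefix='00' (no match yet)
Bit 3: prefix='001' -> emit 'j', reset
Bit 4: prefix='0' (no match yet)
Bit 5: prefix='01' -> emit 'e', reset
Bit 6: prefix='1' -> emit 'b', reset
Bit 7: prefix='0' (no match yet)
Bit 8: prefix='01' -> emit 'e', reset
Bit 9: prefix='0' (no match yet)
Bit 10: prefix='01' -> emit 'e', reset
Bit 11: prefix='0' (no match yet)
Bit 12: prefix='00' (no match yet)
Bit 13: prefix='001' -> emit 'j', reset
Bit 14: prefix='0' (no match yet)
Bit 15: prefix='00' (no match yet)
Bit 16: prefix='000' -> emit 'm', reset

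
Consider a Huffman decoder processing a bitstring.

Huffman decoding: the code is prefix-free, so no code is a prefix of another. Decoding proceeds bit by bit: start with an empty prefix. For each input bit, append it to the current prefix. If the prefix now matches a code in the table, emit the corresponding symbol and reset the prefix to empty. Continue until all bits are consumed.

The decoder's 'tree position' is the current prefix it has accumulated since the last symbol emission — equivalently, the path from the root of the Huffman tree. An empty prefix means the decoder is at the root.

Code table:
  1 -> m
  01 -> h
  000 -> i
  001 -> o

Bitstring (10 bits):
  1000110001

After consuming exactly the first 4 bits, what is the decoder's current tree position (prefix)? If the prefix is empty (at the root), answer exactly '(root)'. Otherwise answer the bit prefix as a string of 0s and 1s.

Bit 0: prefix='1' -> emit 'm', reset
Bit 1: prefix='0' (no match yet)
Bit 2: prefix='00' (no match yet)
Bit 3: prefix='000' -> emit 'i', reset

Answer: (root)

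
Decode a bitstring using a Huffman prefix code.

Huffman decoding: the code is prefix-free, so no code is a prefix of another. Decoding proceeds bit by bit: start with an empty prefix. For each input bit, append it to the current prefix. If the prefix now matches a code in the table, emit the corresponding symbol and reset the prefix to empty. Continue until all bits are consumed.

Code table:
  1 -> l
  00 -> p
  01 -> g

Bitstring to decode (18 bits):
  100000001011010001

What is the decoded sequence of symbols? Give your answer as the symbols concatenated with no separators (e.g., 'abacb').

Bit 0: prefix='1' -> emit 'l', reset
Bit 1: prefix='0' (no match yet)
Bit 2: prefix='00' -> emit 'p', reset
Bit 3: prefix='0' (no match yet)
Bit 4: prefix='00' -> emit 'p', reset
Bit 5: prefix='0' (no match yet)
Bit 6: prefix='00' -> emit 'p', reset
Bit 7: prefix='0' (no match yet)
Bit 8: prefix='01' -> emit 'g', reset
Bit 9: prefix='0' (no match yet)
Bit 10: prefix='01' -> emit 'g', reset
Bit 11: prefix='1' -> emit 'l', reset
Bit 12: prefix='0' (no match yet)
Bit 13: prefix='01' -> emit 'g', reset
Bit 14: prefix='0' (no match yet)
Bit 15: prefix='00' -> emit 'p', reset
Bit 16: prefix='0' (no match yet)
Bit 17: prefix='01' -> emit 'g', reset

Answer: lpppgglgpg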